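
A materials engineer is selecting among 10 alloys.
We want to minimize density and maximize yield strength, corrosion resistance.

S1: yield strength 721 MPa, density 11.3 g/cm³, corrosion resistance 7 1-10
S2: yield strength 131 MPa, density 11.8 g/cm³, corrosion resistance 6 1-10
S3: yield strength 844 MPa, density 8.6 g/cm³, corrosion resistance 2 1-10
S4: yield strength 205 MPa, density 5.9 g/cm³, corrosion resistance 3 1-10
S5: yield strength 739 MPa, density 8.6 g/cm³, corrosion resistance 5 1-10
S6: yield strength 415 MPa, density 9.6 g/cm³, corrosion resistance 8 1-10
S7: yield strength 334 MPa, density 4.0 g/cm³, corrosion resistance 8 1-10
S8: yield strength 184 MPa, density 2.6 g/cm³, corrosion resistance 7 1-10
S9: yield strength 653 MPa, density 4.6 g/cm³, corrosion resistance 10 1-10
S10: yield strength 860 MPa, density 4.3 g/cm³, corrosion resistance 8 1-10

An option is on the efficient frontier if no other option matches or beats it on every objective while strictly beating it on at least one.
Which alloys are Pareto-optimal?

S7, S8, S9, S10

S1: dominated by S10 (yield strength 860≥721, density 4.3≤11.3, corrosion resistance 8≥7).
S2: dominated by S1 (yield strength 721≥131, density 11.3≤11.8, corrosion resistance 7≥6).
S3: dominated by S10 (yield strength 860≥844, density 4.3≤8.6, corrosion resistance 8≥2).
S4: dominated by S7 (yield strength 334≥205, density 4.0≤5.9, corrosion resistance 8≥3).
S5: dominated by S10 (yield strength 860≥739, density 4.3≤8.6, corrosion resistance 8≥5).
S6: dominated by S9 (yield strength 653≥415, density 4.6≤9.6, corrosion resistance 10≥8).
S7: not dominated.
S8: not dominated (best density).
S9: not dominated (best corrosion resistance).
S10: not dominated (best yield strength).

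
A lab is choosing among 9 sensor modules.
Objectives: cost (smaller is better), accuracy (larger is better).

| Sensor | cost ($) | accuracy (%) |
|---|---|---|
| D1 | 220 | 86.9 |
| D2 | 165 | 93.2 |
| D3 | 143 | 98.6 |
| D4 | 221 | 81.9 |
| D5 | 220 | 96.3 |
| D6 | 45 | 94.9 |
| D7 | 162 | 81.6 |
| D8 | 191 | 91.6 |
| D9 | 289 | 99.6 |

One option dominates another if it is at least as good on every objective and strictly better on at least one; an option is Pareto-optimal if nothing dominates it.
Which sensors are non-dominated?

D3, D6, D9

D1: dominated by D2 (cost 165≤220, accuracy 93.2≥86.9).
D2: dominated by D3 (cost 143≤165, accuracy 98.6≥93.2).
D3: not dominated.
D4: dominated by D1 (cost 220≤221, accuracy 86.9≥81.9).
D5: dominated by D3 (cost 143≤220, accuracy 98.6≥96.3).
D6: not dominated (best cost).
D7: dominated by D3 (cost 143≤162, accuracy 98.6≥81.6).
D8: dominated by D2 (cost 165≤191, accuracy 93.2≥91.6).
D9: not dominated (best accuracy).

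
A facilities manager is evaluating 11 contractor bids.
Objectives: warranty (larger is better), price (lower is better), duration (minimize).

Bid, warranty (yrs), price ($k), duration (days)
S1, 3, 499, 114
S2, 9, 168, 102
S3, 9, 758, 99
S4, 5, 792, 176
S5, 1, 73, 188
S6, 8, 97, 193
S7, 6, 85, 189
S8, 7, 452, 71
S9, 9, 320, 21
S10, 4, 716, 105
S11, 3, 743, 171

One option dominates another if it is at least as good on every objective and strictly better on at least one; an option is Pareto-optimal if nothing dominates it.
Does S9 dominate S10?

Yes

S9 vs S10: warranty 9≥4, price 320≤716, duration 21≤105 — S9 is at least as good on every objective with at least one strict improvement.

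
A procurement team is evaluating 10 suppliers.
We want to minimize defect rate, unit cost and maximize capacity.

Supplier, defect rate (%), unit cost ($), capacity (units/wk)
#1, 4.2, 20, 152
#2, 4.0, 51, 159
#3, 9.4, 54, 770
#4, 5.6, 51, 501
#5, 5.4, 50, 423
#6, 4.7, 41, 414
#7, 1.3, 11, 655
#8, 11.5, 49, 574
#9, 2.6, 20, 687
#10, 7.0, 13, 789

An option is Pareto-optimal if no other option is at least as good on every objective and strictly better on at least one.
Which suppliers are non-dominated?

#1: dominated by #7 (defect rate 1.3≤4.2, unit cost 11≤20, capacity 655≥152).
#2: dominated by #7 (defect rate 1.3≤4.0, unit cost 11≤51, capacity 655≥159).
#3: dominated by #10 (defect rate 7.0≤9.4, unit cost 13≤54, capacity 789≥770).
#4: dominated by #7 (defect rate 1.3≤5.6, unit cost 11≤51, capacity 655≥501).
#5: dominated by #7 (defect rate 1.3≤5.4, unit cost 11≤50, capacity 655≥423).
#6: dominated by #7 (defect rate 1.3≤4.7, unit cost 11≤41, capacity 655≥414).
#7: not dominated (best defect rate).
#8: dominated by #7 (defect rate 1.3≤11.5, unit cost 11≤49, capacity 655≥574).
#9: not dominated.
#10: not dominated (best capacity).

#7, #9, #10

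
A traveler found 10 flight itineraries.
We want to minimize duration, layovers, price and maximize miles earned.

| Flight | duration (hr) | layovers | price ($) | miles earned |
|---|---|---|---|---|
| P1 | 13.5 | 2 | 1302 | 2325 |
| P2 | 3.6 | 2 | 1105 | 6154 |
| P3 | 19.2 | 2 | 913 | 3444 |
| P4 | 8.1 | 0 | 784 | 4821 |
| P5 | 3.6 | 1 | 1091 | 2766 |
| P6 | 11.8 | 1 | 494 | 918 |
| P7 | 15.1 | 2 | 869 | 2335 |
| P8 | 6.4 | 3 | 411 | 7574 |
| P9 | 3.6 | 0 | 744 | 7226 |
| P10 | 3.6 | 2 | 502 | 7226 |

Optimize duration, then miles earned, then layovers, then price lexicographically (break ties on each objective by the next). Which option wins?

First minimize duration: best is 3.6, kept {P2, P5, P9, P10}.
Then maximize miles earned: best is 7226, kept {P9, P10}.
Then minimize layovers: best is 0, kept {P9}.

P9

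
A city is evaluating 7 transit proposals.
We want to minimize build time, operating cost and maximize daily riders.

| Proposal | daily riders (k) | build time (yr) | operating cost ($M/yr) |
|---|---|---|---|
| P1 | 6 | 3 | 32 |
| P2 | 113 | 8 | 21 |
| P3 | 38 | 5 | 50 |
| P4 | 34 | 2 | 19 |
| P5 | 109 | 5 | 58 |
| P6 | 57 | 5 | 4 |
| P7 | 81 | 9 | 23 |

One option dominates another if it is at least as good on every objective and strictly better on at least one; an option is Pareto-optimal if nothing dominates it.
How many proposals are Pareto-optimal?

P1: dominated by P4 (daily riders 34≥6, build time 2≤3, operating cost 19≤32).
P2: not dominated (best daily riders).
P3: dominated by P6 (daily riders 57≥38, build time 5≤5, operating cost 4≤50).
P4: not dominated (best build time).
P5: not dominated.
P6: not dominated (best operating cost).
P7: dominated by P2 (daily riders 113≥81, build time 8≤9, operating cost 21≤23).
Pareto-optimal: P2, P4, P5, P6 → 4.

4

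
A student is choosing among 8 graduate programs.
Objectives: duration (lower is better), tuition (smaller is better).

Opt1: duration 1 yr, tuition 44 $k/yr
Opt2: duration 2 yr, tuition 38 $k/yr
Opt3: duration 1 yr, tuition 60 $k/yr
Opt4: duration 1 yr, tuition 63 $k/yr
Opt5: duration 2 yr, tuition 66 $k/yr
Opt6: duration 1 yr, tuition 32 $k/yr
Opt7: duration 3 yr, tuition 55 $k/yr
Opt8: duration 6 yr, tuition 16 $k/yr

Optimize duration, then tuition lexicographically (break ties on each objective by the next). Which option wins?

Opt6

First minimize duration: best is 1, kept {Opt1, Opt3, Opt4, Opt6}.
Then minimize tuition: best is 32, kept {Opt6}.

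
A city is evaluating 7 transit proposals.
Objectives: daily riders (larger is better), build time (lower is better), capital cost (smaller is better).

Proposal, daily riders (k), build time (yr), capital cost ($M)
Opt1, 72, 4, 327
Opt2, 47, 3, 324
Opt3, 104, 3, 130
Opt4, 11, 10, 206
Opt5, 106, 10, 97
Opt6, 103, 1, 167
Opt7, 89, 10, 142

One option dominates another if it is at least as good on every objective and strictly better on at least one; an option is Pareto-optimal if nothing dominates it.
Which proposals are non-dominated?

Opt3, Opt5, Opt6

Opt1: dominated by Opt3 (daily riders 104≥72, build time 3≤4, capital cost 130≤327).
Opt2: dominated by Opt3 (daily riders 104≥47, build time 3≤3, capital cost 130≤324).
Opt3: not dominated.
Opt4: dominated by Opt3 (daily riders 104≥11, build time 3≤10, capital cost 130≤206).
Opt5: not dominated (best daily riders).
Opt6: not dominated (best build time).
Opt7: dominated by Opt3 (daily riders 104≥89, build time 3≤10, capital cost 130≤142).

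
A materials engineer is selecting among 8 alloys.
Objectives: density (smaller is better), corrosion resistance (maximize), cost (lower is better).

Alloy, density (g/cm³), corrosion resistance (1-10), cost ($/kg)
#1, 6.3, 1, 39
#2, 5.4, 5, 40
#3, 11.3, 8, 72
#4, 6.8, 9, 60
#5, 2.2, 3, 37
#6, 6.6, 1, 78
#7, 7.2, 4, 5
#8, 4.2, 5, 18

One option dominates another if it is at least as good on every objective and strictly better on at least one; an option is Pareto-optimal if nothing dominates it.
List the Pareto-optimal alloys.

#4, #5, #7, #8

#1: dominated by #5 (density 2.2≤6.3, corrosion resistance 3≥1, cost 37≤39).
#2: dominated by #8 (density 4.2≤5.4, corrosion resistance 5≥5, cost 18≤40).
#3: dominated by #4 (density 6.8≤11.3, corrosion resistance 9≥8, cost 60≤72).
#4: not dominated (best corrosion resistance).
#5: not dominated (best density).
#6: dominated by #1 (density 6.3≤6.6, corrosion resistance 1≥1, cost 39≤78).
#7: not dominated (best cost).
#8: not dominated.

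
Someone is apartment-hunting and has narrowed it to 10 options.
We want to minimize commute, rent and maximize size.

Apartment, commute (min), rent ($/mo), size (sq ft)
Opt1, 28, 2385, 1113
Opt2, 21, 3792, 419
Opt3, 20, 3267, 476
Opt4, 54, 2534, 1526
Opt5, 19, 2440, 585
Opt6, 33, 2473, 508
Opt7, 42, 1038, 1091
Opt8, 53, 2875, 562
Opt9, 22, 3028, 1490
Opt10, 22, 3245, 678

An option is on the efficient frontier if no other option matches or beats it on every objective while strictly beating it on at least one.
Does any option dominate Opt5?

No

Opt1: worse on commute (28 vs 19).
Opt2: worse on commute (21 vs 19).
Opt3: worse on commute (20 vs 19).
Opt4: worse on commute (54 vs 19).
Opt6: worse on commute (33 vs 19).
Opt7: worse on commute (42 vs 19).
Opt8: worse on commute (53 vs 19).
Opt9: worse on commute (22 vs 19).
Opt10: worse on commute (22 vs 19).
No option is at least as good as Opt5 on every objective and strictly better on one.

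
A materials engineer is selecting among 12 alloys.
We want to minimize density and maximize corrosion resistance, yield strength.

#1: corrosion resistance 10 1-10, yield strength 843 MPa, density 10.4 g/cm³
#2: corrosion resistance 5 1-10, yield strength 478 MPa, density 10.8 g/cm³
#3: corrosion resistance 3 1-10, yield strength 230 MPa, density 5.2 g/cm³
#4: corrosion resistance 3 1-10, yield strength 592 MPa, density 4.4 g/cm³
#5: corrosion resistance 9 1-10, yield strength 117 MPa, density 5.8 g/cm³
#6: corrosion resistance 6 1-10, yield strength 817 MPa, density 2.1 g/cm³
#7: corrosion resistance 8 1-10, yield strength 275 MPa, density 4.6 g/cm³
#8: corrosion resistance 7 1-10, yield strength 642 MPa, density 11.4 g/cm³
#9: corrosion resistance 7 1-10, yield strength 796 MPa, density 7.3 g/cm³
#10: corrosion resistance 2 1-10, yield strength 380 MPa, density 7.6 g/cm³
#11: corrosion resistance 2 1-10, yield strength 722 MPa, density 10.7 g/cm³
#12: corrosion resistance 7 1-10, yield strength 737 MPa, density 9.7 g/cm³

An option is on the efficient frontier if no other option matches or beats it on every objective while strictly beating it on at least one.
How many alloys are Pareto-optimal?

#1: not dominated (best corrosion resistance).
#2: dominated by #1 (corrosion resistance 10≥5, yield strength 843≥478, density 10.4≤10.8).
#3: dominated by #4 (corrosion resistance 3≥3, yield strength 592≥230, density 4.4≤5.2).
#4: dominated by #6 (corrosion resistance 6≥3, yield strength 817≥592, density 2.1≤4.4).
#5: not dominated.
#6: not dominated (best density).
#7: not dominated.
#8: dominated by #1 (corrosion resistance 10≥7, yield strength 843≥642, density 10.4≤11.4).
#9: not dominated.
#10: dominated by #4 (corrosion resistance 3≥2, yield strength 592≥380, density 4.4≤7.6).
#11: dominated by #1 (corrosion resistance 10≥2, yield strength 843≥722, density 10.4≤10.7).
#12: dominated by #9 (corrosion resistance 7≥7, yield strength 796≥737, density 7.3≤9.7).
Pareto-optimal: #1, #5, #6, #7, #9 → 5.

5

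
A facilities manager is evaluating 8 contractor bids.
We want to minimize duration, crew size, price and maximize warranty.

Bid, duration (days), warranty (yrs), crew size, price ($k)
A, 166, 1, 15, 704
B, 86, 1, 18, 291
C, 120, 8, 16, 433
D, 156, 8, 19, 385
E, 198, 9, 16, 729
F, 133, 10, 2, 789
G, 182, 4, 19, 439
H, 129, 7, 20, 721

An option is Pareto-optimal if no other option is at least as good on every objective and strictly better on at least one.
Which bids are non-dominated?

A: not dominated.
B: not dominated (best duration).
C: not dominated.
D: not dominated.
E: not dominated.
F: not dominated (best warranty).
G: dominated by C (duration 120≤182, warranty 8≥4, crew size 16≤19, price 433≤439).
H: dominated by C (duration 120≤129, warranty 8≥7, crew size 16≤20, price 433≤721).

A, B, C, D, E, F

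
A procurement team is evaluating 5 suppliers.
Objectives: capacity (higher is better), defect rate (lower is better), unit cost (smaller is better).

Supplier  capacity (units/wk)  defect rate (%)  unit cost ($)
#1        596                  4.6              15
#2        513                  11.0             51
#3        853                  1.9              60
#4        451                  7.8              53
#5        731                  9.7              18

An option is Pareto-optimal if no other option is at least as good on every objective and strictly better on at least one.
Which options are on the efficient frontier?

#1, #3, #5

#1: not dominated (best unit cost).
#2: dominated by #1 (capacity 596≥513, defect rate 4.6≤11.0, unit cost 15≤51).
#3: not dominated (best capacity).
#4: dominated by #1 (capacity 596≥451, defect rate 4.6≤7.8, unit cost 15≤53).
#5: not dominated.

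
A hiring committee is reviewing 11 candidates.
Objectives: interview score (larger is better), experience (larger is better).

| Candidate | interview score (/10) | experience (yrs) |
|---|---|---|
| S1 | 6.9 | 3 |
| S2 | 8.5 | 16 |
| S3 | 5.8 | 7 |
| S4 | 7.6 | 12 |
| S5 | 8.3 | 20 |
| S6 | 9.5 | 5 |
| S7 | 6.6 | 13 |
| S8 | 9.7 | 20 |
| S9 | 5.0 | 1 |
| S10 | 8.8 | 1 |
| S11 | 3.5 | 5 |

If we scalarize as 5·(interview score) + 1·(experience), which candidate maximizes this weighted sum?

S1: 5·6.9 + 1·3 = 37.5
S2: 5·8.5 + 1·16 = 58.5
S3: 5·5.8 + 1·7 = 36.0
S4: 5·7.6 + 1·12 = 50.0
S5: 5·8.3 + 1·20 = 61.5
S6: 5·9.5 + 1·5 = 52.5
S7: 5·6.6 + 1·13 = 46.0
S8: 5·9.7 + 1·20 = 68.5
S9: 5·5.0 + 1·1 = 26.0
S10: 5·8.8 + 1·1 = 45.0
S11: 5·3.5 + 1·5 = 22.5
Highest: S8 at 68.5.

S8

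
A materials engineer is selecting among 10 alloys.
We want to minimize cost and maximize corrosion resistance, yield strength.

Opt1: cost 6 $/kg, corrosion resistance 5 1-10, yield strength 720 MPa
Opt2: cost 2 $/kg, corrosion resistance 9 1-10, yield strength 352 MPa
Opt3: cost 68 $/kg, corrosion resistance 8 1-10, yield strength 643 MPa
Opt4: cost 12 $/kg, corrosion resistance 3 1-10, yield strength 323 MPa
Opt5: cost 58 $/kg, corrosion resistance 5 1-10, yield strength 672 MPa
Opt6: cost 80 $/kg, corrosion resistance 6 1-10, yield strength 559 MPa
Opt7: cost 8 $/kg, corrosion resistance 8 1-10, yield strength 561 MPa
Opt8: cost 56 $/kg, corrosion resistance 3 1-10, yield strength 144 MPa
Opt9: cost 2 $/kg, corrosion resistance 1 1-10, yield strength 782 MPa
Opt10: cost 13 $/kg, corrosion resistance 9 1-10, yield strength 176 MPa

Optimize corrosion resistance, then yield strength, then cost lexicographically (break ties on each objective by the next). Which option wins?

First maximize corrosion resistance: best is 9, kept {Opt2, Opt10}.
Then maximize yield strength: best is 352, kept {Opt2}.

Opt2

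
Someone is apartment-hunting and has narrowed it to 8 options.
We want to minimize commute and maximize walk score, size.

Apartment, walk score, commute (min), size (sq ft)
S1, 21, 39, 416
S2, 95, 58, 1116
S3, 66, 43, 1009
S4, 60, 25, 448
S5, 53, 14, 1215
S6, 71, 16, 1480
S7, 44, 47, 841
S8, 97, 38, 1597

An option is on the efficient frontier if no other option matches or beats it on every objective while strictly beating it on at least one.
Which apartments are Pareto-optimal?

S1: dominated by S4 (walk score 60≥21, commute 25≤39, size 448≥416).
S2: dominated by S8 (walk score 97≥95, commute 38≤58, size 1597≥1116).
S3: dominated by S6 (walk score 71≥66, commute 16≤43, size 1480≥1009).
S4: dominated by S6 (walk score 71≥60, commute 16≤25, size 1480≥448).
S5: not dominated (best commute).
S6: not dominated.
S7: dominated by S3 (walk score 66≥44, commute 43≤47, size 1009≥841).
S8: not dominated (best walk score).

S5, S6, S8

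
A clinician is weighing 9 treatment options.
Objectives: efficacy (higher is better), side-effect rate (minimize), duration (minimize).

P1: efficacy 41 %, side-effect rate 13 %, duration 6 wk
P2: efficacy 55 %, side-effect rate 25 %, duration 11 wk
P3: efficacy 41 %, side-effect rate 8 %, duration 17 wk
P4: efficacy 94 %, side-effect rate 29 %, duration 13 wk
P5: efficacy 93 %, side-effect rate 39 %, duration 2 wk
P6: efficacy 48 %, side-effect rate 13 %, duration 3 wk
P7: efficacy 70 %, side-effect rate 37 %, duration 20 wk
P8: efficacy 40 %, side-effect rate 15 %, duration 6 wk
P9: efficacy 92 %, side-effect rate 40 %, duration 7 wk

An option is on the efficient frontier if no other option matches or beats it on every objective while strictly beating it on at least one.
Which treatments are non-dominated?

P1: dominated by P6 (efficacy 48≥41, side-effect rate 13≤13, duration 3≤6).
P2: not dominated.
P3: not dominated (best side-effect rate).
P4: not dominated (best efficacy).
P5: not dominated (best duration).
P6: not dominated.
P7: dominated by P4 (efficacy 94≥70, side-effect rate 29≤37, duration 13≤20).
P8: dominated by P1 (efficacy 41≥40, side-effect rate 13≤15, duration 6≤6).
P9: dominated by P5 (efficacy 93≥92, side-effect rate 39≤40, duration 2≤7).

P2, P3, P4, P5, P6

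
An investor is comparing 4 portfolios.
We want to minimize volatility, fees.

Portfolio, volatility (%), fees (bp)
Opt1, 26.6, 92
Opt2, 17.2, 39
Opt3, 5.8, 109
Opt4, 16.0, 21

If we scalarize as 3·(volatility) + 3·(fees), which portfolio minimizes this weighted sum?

Opt4

Opt1: 3·26.6 + 3·92 = 355.8
Opt2: 3·17.2 + 3·39 = 168.6
Opt3: 3·5.8 + 3·109 = 344.4
Opt4: 3·16.0 + 3·21 = 111.0
Lowest: Opt4 at 111.0.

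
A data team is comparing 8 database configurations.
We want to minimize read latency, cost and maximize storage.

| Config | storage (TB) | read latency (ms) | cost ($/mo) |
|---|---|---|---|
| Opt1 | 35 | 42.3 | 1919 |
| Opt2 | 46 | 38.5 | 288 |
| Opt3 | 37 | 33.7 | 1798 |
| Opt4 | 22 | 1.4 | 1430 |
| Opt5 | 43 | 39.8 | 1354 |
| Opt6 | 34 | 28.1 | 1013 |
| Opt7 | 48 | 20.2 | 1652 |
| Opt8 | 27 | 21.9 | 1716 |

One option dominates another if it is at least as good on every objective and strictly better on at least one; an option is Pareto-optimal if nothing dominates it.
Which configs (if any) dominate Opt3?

Opt7: storage 48≥37, read latency 20.2≤33.7, cost 1652≤1798 — dominates Opt3.
Others (Opt1, Opt2, Opt4, Opt5, Opt6, Opt8) are each worse than Opt3 on at least one objective.

Opt7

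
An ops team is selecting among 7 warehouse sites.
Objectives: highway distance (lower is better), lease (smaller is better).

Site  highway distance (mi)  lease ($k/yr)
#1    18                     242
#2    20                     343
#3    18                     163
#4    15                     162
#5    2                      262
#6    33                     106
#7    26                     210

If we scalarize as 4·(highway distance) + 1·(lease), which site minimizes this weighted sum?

#4

#1: 4·18 + 1·242 = 314
#2: 4·20 + 1·343 = 423
#3: 4·18 + 1·163 = 235
#4: 4·15 + 1·162 = 222
#5: 4·2 + 1·262 = 270
#6: 4·33 + 1·106 = 238
#7: 4·26 + 1·210 = 314
Lowest: #4 at 222.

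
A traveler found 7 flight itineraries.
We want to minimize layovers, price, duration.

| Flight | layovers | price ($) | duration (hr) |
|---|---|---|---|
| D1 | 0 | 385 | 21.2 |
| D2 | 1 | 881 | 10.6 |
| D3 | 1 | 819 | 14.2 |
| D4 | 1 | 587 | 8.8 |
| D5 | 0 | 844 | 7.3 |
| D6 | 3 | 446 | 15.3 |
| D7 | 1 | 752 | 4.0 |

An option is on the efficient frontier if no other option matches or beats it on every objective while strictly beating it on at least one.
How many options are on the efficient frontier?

D1: not dominated (best price).
D2: dominated by D4 (layovers 1≤1, price 587≤881, duration 8.8≤10.6).
D3: dominated by D4 (layovers 1≤1, price 587≤819, duration 8.8≤14.2).
D4: not dominated.
D5: not dominated.
D6: not dominated.
D7: not dominated (best duration).
Pareto-optimal: D1, D4, D5, D6, D7 → 5.

5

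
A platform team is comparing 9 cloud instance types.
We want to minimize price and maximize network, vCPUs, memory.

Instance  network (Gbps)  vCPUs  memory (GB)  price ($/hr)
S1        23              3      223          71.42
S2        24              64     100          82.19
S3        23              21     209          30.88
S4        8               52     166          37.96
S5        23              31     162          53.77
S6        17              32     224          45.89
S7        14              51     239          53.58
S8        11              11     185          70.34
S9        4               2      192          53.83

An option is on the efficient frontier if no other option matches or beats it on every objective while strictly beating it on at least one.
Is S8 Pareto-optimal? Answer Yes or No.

S3 vs S8: network 23≥11, vCPUs 21≥11, memory 209≥185, price 30.88≤70.34 — S3 is at least as good on every objective and strictly better on at least one, so S3 dominates S8.

No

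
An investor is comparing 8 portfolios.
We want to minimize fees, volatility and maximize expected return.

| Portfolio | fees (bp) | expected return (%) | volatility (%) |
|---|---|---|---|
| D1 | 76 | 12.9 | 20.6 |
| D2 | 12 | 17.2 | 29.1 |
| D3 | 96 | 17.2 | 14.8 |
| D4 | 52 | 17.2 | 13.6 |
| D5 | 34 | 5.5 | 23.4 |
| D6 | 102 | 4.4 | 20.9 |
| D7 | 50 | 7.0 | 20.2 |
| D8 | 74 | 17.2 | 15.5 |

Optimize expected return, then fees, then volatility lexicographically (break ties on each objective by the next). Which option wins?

D2

First maximize expected return: best is 17.2, kept {D2, D3, D4, D8}.
Then minimize fees: best is 12, kept {D2}.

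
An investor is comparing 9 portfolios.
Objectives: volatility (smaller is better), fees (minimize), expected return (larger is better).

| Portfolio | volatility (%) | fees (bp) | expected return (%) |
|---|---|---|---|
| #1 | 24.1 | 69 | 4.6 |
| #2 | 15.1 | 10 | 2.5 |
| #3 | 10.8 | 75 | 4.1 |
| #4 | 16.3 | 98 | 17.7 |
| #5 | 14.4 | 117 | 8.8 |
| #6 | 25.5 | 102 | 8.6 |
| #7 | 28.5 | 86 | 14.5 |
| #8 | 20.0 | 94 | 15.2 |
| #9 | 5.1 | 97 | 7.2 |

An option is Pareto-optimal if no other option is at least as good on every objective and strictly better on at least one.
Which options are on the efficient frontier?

#1: not dominated.
#2: not dominated (best fees).
#3: not dominated.
#4: not dominated (best expected return).
#5: not dominated.
#6: dominated by #4 (volatility 16.3≤25.5, fees 98≤102, expected return 17.7≥8.6).
#7: not dominated.
#8: not dominated.
#9: not dominated (best volatility).

#1, #2, #3, #4, #5, #7, #8, #9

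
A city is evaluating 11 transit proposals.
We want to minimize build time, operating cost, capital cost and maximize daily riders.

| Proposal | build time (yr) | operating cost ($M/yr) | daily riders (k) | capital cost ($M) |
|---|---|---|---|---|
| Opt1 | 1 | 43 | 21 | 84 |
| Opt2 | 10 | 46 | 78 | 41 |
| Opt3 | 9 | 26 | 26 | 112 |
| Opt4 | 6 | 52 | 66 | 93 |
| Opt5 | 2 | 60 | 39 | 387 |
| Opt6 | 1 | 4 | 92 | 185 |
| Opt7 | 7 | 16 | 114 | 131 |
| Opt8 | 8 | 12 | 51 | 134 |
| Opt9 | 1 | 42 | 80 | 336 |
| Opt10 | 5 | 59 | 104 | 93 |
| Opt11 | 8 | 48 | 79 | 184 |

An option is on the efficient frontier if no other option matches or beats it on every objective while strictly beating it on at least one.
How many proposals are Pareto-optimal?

Opt1: not dominated.
Opt2: not dominated (best capital cost).
Opt3: not dominated.
Opt4: not dominated.
Opt5: dominated by Opt6 (build time 1≤2, operating cost 4≤60, daily riders 92≥39, capital cost 185≤387).
Opt6: not dominated (best operating cost).
Opt7: not dominated (best daily riders).
Opt8: not dominated.
Opt9: dominated by Opt6 (build time 1≤1, operating cost 4≤42, daily riders 92≥80, capital cost 185≤336).
Opt10: not dominated.
Opt11: dominated by Opt7 (build time 7≤8, operating cost 16≤48, daily riders 114≥79, capital cost 131≤184).
Pareto-optimal: Opt1, Opt2, Opt3, Opt4, Opt6, Opt7, Opt8, Opt10 → 8.

8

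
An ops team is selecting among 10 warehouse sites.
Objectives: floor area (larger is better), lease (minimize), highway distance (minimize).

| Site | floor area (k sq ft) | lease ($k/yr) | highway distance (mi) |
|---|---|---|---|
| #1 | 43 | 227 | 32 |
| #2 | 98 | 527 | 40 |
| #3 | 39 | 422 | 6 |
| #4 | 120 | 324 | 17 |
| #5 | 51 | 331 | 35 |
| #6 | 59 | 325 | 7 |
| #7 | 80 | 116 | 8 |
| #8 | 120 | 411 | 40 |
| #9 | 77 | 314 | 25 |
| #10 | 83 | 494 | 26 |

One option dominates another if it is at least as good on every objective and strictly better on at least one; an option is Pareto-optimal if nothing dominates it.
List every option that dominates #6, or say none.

none

#1: worse on floor area (43 vs 59).
#2: worse on lease (527 vs 325).
#3: worse on floor area (39 vs 59).
#4: worse on highway distance (17 vs 7).
#5: worse on floor area (51 vs 59).
#7: worse on highway distance (8 vs 7).
#8: worse on lease (411 vs 325).
#9: worse on highway distance (25 vs 7).
#10: worse on lease (494 vs 325).
No option dominates #6.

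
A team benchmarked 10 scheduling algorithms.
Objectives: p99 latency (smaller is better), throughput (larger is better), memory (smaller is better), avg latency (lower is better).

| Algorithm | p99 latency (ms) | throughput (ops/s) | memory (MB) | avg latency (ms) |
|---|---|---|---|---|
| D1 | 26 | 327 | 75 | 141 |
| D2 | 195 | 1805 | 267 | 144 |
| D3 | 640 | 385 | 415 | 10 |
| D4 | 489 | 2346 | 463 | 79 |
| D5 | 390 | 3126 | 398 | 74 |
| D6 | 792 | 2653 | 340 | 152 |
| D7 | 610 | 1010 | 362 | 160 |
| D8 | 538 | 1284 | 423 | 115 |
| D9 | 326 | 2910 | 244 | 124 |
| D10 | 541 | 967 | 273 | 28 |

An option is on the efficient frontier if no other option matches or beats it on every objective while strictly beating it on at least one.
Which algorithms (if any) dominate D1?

none

D2: worse on p99 latency (195 vs 26).
D3: worse on p99 latency (640 vs 26).
D4: worse on p99 latency (489 vs 26).
D5: worse on p99 latency (390 vs 26).
D6: worse on p99 latency (792 vs 26).
D7: worse on p99 latency (610 vs 26).
D8: worse on p99 latency (538 vs 26).
D9: worse on p99 latency (326 vs 26).
D10: worse on p99 latency (541 vs 26).
No option dominates D1.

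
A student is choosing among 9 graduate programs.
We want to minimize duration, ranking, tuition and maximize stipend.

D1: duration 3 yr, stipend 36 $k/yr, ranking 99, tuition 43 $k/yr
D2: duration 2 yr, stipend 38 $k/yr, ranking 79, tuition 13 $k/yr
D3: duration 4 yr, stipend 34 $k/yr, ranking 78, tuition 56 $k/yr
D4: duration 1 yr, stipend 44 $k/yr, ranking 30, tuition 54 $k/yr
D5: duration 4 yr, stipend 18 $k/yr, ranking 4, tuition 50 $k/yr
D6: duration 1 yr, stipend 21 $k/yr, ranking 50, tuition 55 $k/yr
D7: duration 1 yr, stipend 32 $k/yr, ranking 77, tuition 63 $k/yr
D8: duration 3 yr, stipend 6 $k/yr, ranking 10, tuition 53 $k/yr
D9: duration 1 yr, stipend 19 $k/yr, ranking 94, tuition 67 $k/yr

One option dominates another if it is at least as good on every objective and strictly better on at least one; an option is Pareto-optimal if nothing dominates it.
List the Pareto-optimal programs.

D1: dominated by D2 (duration 2≤3, stipend 38≥36, ranking 79≤99, tuition 13≤43).
D2: not dominated (best tuition).
D3: dominated by D4 (duration 1≤4, stipend 44≥34, ranking 30≤78, tuition 54≤56).
D4: not dominated (best stipend).
D5: not dominated (best ranking).
D6: dominated by D4 (duration 1≤1, stipend 44≥21, ranking 30≤50, tuition 54≤55).
D7: dominated by D4 (duration 1≤1, stipend 44≥32, ranking 30≤77, tuition 54≤63).
D8: not dominated.
D9: dominated by D4 (duration 1≤1, stipend 44≥19, ranking 30≤94, tuition 54≤67).

D2, D4, D5, D8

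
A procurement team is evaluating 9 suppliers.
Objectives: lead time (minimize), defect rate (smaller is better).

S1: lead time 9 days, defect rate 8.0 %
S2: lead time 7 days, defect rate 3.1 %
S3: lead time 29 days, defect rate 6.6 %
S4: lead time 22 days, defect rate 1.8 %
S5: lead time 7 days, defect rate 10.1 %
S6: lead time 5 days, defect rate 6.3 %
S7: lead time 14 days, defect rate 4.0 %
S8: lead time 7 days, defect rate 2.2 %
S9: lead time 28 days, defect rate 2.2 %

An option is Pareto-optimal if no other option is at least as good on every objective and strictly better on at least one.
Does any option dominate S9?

Yes

S4 vs S9: lead time 22≤28, defect rate 1.8≤2.2 — S4 is at least as good on every objective and strictly better on at least one, so S4 dominates S9.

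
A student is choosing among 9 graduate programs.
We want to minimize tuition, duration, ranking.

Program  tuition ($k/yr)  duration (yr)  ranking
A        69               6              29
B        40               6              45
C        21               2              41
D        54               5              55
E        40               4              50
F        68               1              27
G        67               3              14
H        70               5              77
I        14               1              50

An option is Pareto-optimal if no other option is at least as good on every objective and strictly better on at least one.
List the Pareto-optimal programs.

C, F, G, I

A: dominated by F (tuition 68≤69, duration 1≤6, ranking 27≤29).
B: dominated by C (tuition 21≤40, duration 2≤6, ranking 41≤45).
C: not dominated.
D: dominated by C (tuition 21≤54, duration 2≤5, ranking 41≤55).
E: dominated by C (tuition 21≤40, duration 2≤4, ranking 41≤50).
F: not dominated.
G: not dominated (best ranking).
H: dominated by C (tuition 21≤70, duration 2≤5, ranking 41≤77).
I: not dominated (best tuition).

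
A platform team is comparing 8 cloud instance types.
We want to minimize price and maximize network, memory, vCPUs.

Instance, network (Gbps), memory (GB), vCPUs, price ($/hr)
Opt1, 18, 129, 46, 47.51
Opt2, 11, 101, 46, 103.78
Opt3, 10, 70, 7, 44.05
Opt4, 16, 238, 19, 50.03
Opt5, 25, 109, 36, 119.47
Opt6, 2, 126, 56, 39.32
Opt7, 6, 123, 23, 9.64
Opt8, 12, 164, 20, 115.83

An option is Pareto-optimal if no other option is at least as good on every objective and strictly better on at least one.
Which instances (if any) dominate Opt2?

Opt1

Opt1: network 18≥11, memory 129≥101, vCPUs 46≥46, price 47.51≤103.78 — dominates Opt2.
Others (Opt3, Opt4, Opt5, Opt6, Opt7, Opt8) are each worse than Opt2 on at least one objective.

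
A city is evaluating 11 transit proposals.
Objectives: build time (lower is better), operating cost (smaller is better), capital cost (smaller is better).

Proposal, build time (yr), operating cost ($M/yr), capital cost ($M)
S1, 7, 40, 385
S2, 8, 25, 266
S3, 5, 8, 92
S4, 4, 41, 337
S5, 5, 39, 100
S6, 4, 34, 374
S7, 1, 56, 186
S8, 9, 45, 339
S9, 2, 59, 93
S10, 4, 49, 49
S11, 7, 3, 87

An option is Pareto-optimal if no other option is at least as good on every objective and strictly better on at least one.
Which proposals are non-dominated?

S3, S4, S6, S7, S9, S10, S11

S1: dominated by S3 (build time 5≤7, operating cost 8≤40, capital cost 92≤385).
S2: dominated by S3 (build time 5≤8, operating cost 8≤25, capital cost 92≤266).
S3: not dominated.
S4: not dominated.
S5: dominated by S3 (build time 5≤5, operating cost 8≤39, capital cost 92≤100).
S6: not dominated.
S7: not dominated (best build time).
S8: dominated by S2 (build time 8≤9, operating cost 25≤45, capital cost 266≤339).
S9: not dominated.
S10: not dominated (best capital cost).
S11: not dominated (best operating cost).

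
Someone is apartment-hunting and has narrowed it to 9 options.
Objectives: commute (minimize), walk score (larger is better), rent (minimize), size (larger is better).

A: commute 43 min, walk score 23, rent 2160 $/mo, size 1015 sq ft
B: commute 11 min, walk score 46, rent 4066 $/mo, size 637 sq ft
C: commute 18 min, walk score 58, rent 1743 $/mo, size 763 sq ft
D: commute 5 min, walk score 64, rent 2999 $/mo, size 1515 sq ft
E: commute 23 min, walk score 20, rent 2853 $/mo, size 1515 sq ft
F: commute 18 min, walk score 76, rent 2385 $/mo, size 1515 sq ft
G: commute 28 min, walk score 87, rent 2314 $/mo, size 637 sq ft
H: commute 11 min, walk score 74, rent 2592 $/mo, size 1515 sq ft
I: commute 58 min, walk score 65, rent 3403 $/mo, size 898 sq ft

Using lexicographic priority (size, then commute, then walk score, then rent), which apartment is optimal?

D

First maximize size: best is 1515, kept {D, E, F, H}.
Then minimize commute: best is 5, kept {D}.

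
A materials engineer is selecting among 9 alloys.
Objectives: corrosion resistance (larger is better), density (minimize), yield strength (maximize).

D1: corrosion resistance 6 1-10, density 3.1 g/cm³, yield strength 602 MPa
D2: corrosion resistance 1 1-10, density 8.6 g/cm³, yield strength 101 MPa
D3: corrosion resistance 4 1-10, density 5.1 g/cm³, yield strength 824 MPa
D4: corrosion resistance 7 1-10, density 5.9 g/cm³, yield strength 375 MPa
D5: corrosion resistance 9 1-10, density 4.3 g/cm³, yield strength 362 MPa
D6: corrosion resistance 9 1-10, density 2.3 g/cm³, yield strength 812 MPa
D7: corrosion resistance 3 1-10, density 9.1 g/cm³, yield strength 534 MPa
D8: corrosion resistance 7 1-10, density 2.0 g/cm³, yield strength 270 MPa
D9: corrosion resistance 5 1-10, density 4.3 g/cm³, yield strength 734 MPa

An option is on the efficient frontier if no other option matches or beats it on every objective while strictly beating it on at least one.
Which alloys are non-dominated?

D1: dominated by D6 (corrosion resistance 9≥6, density 2.3≤3.1, yield strength 812≥602).
D2: dominated by D1 (corrosion resistance 6≥1, density 3.1≤8.6, yield strength 602≥101).
D3: not dominated (best yield strength).
D4: dominated by D6 (corrosion resistance 9≥7, density 2.3≤5.9, yield strength 812≥375).
D5: dominated by D6 (corrosion resistance 9≥9, density 2.3≤4.3, yield strength 812≥362).
D6: not dominated.
D7: dominated by D1 (corrosion resistance 6≥3, density 3.1≤9.1, yield strength 602≥534).
D8: not dominated (best density).
D9: dominated by D6 (corrosion resistance 9≥5, density 2.3≤4.3, yield strength 812≥734).

D3, D6, D8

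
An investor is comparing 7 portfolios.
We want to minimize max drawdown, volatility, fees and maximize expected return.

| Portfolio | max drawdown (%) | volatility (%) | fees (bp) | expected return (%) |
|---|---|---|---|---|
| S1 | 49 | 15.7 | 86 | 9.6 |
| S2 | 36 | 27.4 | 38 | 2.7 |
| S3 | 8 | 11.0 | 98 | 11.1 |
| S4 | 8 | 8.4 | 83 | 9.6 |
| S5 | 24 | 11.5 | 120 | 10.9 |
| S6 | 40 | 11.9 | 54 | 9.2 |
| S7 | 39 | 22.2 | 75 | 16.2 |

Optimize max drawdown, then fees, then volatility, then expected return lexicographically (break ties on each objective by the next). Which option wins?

First minimize max drawdown: best is 8, kept {S3, S4}.
Then minimize fees: best is 83, kept {S4}.

S4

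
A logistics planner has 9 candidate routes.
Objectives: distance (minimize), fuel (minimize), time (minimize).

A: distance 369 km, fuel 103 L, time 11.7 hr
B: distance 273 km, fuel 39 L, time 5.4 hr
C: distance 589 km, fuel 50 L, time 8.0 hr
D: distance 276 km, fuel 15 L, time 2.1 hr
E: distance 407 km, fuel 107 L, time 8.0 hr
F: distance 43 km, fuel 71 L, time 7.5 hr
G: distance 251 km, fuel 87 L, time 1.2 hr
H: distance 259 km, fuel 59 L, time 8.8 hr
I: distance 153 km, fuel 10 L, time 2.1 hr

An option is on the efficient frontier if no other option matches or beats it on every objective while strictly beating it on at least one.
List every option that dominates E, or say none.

B, D, F, G, I

B: distance 273≤407, fuel 39≤107, time 5.4≤8.0 — dominates E.
D: distance 276≤407, fuel 15≤107, time 2.1≤8.0 — dominates E.
F: distance 43≤407, fuel 71≤107, time 7.5≤8.0 — dominates E.
G: distance 251≤407, fuel 87≤107, time 1.2≤8.0 — dominates E.
I: distance 153≤407, fuel 10≤107, time 2.1≤8.0 — dominates E.
Others (A, C, H) are each worse than E on at least one objective.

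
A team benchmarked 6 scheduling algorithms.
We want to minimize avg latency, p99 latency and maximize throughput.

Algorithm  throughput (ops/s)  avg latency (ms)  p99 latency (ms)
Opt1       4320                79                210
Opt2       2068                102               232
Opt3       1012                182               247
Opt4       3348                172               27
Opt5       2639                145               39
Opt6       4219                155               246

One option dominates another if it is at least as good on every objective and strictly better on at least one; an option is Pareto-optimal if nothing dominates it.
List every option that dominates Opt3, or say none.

Opt1, Opt2, Opt4, Opt5, Opt6

Opt1: throughput 4320≥1012, avg latency 79≤182, p99 latency 210≤247 — dominates Opt3.
Opt2: throughput 2068≥1012, avg latency 102≤182, p99 latency 232≤247 — dominates Opt3.
Opt4: throughput 3348≥1012, avg latency 172≤182, p99 latency 27≤247 — dominates Opt3.
Opt5: throughput 2639≥1012, avg latency 145≤182, p99 latency 39≤247 — dominates Opt3.
Opt6: throughput 4219≥1012, avg latency 155≤182, p99 latency 246≤247 — dominates Opt3.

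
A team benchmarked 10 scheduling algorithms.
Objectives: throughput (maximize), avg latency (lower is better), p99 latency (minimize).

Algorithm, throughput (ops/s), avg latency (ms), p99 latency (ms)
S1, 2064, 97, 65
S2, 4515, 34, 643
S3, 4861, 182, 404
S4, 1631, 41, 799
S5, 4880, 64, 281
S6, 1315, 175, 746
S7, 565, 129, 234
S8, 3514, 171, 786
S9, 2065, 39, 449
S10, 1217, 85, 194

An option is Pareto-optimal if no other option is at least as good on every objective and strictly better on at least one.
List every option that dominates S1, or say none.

none

S2: worse on p99 latency (643 vs 65).
S3: worse on avg latency (182 vs 97).
S4: worse on throughput (1631 vs 2064).
S5: worse on p99 latency (281 vs 65).
S6: worse on throughput (1315 vs 2064).
S7: worse on throughput (565 vs 2064).
S8: worse on avg latency (171 vs 97).
S9: worse on p99 latency (449 vs 65).
S10: worse on throughput (1217 vs 2064).
No option dominates S1.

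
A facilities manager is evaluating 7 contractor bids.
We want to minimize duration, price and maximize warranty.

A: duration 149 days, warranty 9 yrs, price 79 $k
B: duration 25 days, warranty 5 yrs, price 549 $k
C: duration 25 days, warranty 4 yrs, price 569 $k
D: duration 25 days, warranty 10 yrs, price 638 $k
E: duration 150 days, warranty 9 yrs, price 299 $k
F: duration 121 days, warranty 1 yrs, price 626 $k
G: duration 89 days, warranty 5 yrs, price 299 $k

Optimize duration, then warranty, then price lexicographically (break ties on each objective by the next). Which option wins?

D

First minimize duration: best is 25, kept {B, C, D}.
Then maximize warranty: best is 10, kept {D}.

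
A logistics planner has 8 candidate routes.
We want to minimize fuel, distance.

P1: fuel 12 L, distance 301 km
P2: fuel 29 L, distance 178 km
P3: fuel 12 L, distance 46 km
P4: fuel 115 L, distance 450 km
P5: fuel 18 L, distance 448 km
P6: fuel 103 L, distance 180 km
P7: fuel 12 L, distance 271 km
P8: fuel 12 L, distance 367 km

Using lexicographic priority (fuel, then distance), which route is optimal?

First minimize fuel: best is 12, kept {P1, P3, P7, P8}.
Then minimize distance: best is 46, kept {P3}.

P3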